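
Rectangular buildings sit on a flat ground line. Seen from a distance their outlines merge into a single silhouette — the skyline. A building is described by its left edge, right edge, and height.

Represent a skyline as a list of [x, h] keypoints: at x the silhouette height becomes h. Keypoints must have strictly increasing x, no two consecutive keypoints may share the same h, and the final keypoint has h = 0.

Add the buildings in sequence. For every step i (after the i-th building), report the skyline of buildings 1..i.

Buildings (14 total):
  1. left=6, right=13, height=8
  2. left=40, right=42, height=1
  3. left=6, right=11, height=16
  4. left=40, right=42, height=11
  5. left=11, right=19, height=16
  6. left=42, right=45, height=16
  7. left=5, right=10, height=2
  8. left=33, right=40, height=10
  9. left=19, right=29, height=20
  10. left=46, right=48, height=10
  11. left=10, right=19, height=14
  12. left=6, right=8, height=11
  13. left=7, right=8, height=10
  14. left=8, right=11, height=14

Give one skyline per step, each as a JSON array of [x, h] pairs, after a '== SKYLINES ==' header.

== SKYLINES ==
[[6,8],[13,0]]
[[6,8],[13,0],[40,1],[42,0]]
[[6,16],[11,8],[13,0],[40,1],[42,0]]
[[6,16],[11,8],[13,0],[40,11],[42,0]]
[[6,16],[19,0],[40,11],[42,0]]
[[6,16],[19,0],[40,11],[42,16],[45,0]]
[[5,2],[6,16],[19,0],[40,11],[42,16],[45,0]]
[[5,2],[6,16],[19,0],[33,10],[40,11],[42,16],[45,0]]
[[5,2],[6,16],[19,20],[29,0],[33,10],[40,11],[42,16],[45,0]]
[[5,2],[6,16],[19,20],[29,0],[33,10],[40,11],[42,16],[45,0],[46,10],[48,0]]
[[5,2],[6,16],[19,20],[29,0],[33,10],[40,11],[42,16],[45,0],[46,10],[48,0]]
[[5,2],[6,16],[19,20],[29,0],[33,10],[40,11],[42,16],[45,0],[46,10],[48,0]]
[[5,2],[6,16],[19,20],[29,0],[33,10],[40,11],[42,16],[45,0],[46,10],[48,0]]
[[5,2],[6,16],[19,20],[29,0],[33,10],[40,11],[42,16],[45,0],[46,10],[48,0]]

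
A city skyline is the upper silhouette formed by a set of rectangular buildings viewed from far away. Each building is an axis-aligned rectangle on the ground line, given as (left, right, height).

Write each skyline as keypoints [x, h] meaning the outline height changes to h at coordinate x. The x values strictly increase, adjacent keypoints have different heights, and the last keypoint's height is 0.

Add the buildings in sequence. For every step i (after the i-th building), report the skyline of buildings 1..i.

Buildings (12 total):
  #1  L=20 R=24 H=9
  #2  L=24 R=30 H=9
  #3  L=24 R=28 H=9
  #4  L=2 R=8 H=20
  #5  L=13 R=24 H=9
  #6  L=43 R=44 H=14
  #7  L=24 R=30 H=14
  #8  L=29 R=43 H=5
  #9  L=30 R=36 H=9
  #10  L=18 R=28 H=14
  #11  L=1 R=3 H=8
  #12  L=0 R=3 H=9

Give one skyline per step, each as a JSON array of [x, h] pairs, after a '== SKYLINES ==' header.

== SKYLINES ==
[[20,9],[24,0]]
[[20,9],[30,0]]
[[20,9],[30,0]]
[[2,20],[8,0],[20,9],[30,0]]
[[2,20],[8,0],[13,9],[30,0]]
[[2,20],[8,0],[13,9],[30,0],[43,14],[44,0]]
[[2,20],[8,0],[13,9],[24,14],[30,0],[43,14],[44,0]]
[[2,20],[8,0],[13,9],[24,14],[30,5],[43,14],[44,0]]
[[2,20],[8,0],[13,9],[24,14],[30,9],[36,5],[43,14],[44,0]]
[[2,20],[8,0],[13,9],[18,14],[30,9],[36,5],[43,14],[44,0]]
[[1,8],[2,20],[8,0],[13,9],[18,14],[30,9],[36,5],[43,14],[44,0]]
[[0,9],[2,20],[8,0],[13,9],[18,14],[30,9],[36,5],[43,14],[44,0]]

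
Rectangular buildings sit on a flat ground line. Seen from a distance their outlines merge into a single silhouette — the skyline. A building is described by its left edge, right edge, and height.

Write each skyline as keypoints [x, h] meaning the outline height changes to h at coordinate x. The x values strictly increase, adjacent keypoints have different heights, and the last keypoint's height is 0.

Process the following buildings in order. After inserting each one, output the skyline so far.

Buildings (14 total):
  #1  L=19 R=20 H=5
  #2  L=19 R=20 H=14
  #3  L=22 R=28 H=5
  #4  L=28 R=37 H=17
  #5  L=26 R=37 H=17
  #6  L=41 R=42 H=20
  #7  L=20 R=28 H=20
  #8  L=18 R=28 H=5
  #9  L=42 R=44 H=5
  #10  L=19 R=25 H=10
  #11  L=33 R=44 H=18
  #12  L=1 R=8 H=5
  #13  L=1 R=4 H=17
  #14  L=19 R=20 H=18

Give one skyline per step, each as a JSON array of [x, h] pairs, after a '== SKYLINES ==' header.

== SKYLINES ==
[[19,5],[20,0]]
[[19,14],[20,0]]
[[19,14],[20,0],[22,5],[28,0]]
[[19,14],[20,0],[22,5],[28,17],[37,0]]
[[19,14],[20,0],[22,5],[26,17],[37,0]]
[[19,14],[20,0],[22,5],[26,17],[37,0],[41,20],[42,0]]
[[19,14],[20,20],[28,17],[37,0],[41,20],[42,0]]
[[18,5],[19,14],[20,20],[28,17],[37,0],[41,20],[42,0]]
[[18,5],[19,14],[20,20],[28,17],[37,0],[41,20],[42,5],[44,0]]
[[18,5],[19,14],[20,20],[28,17],[37,0],[41,20],[42,5],[44,0]]
[[18,5],[19,14],[20,20],[28,17],[33,18],[41,20],[42,18],[44,0]]
[[1,5],[8,0],[18,5],[19,14],[20,20],[28,17],[33,18],[41,20],[42,18],[44,0]]
[[1,17],[4,5],[8,0],[18,5],[19,14],[20,20],[28,17],[33,18],[41,20],[42,18],[44,0]]
[[1,17],[4,5],[8,0],[18,5],[19,18],[20,20],[28,17],[33,18],[41,20],[42,18],[44,0]]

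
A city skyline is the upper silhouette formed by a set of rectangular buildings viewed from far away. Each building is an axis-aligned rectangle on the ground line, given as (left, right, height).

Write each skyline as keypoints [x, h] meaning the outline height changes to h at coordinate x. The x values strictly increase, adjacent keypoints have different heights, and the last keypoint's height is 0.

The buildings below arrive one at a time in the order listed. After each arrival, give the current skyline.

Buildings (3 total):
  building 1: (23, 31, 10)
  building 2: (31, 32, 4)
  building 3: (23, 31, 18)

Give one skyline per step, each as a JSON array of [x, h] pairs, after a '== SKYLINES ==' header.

== SKYLINES ==
[[23,10],[31,0]]
[[23,10],[31,4],[32,0]]
[[23,18],[31,4],[32,0]]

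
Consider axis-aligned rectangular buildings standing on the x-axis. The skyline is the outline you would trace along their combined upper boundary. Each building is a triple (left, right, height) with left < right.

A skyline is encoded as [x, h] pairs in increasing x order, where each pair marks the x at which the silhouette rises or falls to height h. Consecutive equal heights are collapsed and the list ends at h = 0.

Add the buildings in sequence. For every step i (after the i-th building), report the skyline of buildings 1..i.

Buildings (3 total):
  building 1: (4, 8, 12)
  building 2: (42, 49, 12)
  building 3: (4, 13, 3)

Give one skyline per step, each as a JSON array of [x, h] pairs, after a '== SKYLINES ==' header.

== SKYLINES ==
[[4,12],[8,0]]
[[4,12],[8,0],[42,12],[49,0]]
[[4,12],[8,3],[13,0],[42,12],[49,0]]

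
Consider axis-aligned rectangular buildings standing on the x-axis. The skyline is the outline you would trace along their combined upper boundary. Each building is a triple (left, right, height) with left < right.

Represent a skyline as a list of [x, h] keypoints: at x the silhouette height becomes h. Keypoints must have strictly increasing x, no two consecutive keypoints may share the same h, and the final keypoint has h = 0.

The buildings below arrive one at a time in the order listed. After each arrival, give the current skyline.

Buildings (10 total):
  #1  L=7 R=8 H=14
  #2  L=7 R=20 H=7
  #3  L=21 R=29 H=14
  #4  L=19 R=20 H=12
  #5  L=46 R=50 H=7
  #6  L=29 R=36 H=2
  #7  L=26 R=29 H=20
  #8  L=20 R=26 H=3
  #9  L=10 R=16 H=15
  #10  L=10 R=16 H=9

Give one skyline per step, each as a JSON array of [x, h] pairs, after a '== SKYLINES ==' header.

== SKYLINES ==
[[7,14],[8,0]]
[[7,14],[8,7],[20,0]]
[[7,14],[8,7],[20,0],[21,14],[29,0]]
[[7,14],[8,7],[19,12],[20,0],[21,14],[29,0]]
[[7,14],[8,7],[19,12],[20,0],[21,14],[29,0],[46,7],[50,0]]
[[7,14],[8,7],[19,12],[20,0],[21,14],[29,2],[36,0],[46,7],[50,0]]
[[7,14],[8,7],[19,12],[20,0],[21,14],[26,20],[29,2],[36,0],[46,7],[50,0]]
[[7,14],[8,7],[19,12],[20,3],[21,14],[26,20],[29,2],[36,0],[46,7],[50,0]]
[[7,14],[8,7],[10,15],[16,7],[19,12],[20,3],[21,14],[26,20],[29,2],[36,0],[46,7],[50,0]]
[[7,14],[8,7],[10,15],[16,7],[19,12],[20,3],[21,14],[26,20],[29,2],[36,0],[46,7],[50,0]]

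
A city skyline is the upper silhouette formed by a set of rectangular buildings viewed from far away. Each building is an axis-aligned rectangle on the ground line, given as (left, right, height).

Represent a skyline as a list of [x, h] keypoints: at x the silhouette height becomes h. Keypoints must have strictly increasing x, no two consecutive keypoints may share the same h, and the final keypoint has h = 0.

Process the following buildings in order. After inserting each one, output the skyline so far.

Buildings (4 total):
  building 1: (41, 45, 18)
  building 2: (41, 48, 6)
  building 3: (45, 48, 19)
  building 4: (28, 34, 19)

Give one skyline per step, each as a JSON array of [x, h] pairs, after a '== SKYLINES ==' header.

== SKYLINES ==
[[41,18],[45,0]]
[[41,18],[45,6],[48,0]]
[[41,18],[45,19],[48,0]]
[[28,19],[34,0],[41,18],[45,19],[48,0]]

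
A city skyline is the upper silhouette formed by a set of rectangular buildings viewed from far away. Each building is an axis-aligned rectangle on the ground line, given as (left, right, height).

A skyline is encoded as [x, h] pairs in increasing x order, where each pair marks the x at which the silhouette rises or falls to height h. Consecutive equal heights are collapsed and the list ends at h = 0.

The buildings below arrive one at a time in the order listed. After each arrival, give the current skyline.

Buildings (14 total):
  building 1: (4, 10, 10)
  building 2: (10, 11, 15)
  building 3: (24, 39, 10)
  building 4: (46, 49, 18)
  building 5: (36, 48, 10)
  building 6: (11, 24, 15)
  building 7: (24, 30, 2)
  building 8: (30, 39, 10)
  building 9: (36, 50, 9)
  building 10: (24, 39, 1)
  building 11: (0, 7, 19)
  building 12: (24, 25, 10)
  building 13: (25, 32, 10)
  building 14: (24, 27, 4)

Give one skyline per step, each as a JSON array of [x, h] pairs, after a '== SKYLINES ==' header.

== SKYLINES ==
[[4,10],[10,0]]
[[4,10],[10,15],[11,0]]
[[4,10],[10,15],[11,0],[24,10],[39,0]]
[[4,10],[10,15],[11,0],[24,10],[39,0],[46,18],[49,0]]
[[4,10],[10,15],[11,0],[24,10],[46,18],[49,0]]
[[4,10],[10,15],[24,10],[46,18],[49,0]]
[[4,10],[10,15],[24,10],[46,18],[49,0]]
[[4,10],[10,15],[24,10],[46,18],[49,0]]
[[4,10],[10,15],[24,10],[46,18],[49,9],[50,0]]
[[4,10],[10,15],[24,10],[46,18],[49,9],[50,0]]
[[0,19],[7,10],[10,15],[24,10],[46,18],[49,9],[50,0]]
[[0,19],[7,10],[10,15],[24,10],[46,18],[49,9],[50,0]]
[[0,19],[7,10],[10,15],[24,10],[46,18],[49,9],[50,0]]
[[0,19],[7,10],[10,15],[24,10],[46,18],[49,9],[50,0]]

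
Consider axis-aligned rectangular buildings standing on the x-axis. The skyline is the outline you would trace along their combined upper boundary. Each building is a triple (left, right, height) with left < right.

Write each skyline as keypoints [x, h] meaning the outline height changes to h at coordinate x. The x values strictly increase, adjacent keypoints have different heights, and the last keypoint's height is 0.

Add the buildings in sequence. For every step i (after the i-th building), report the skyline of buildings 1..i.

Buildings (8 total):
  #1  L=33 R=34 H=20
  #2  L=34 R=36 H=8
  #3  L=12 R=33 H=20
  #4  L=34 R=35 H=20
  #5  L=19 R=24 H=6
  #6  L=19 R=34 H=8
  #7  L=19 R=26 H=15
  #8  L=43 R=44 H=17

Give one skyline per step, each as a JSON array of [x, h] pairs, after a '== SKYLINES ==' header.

== SKYLINES ==
[[33,20],[34,0]]
[[33,20],[34,8],[36,0]]
[[12,20],[34,8],[36,0]]
[[12,20],[35,8],[36,0]]
[[12,20],[35,8],[36,0]]
[[12,20],[35,8],[36,0]]
[[12,20],[35,8],[36,0]]
[[12,20],[35,8],[36,0],[43,17],[44,0]]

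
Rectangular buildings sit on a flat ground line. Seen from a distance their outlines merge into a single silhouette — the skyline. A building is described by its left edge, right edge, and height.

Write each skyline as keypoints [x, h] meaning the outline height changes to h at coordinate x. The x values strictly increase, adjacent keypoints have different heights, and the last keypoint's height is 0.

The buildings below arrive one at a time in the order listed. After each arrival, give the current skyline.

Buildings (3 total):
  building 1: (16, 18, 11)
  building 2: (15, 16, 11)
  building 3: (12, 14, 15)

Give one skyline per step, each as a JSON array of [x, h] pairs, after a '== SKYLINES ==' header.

== SKYLINES ==
[[16,11],[18,0]]
[[15,11],[18,0]]
[[12,15],[14,0],[15,11],[18,0]]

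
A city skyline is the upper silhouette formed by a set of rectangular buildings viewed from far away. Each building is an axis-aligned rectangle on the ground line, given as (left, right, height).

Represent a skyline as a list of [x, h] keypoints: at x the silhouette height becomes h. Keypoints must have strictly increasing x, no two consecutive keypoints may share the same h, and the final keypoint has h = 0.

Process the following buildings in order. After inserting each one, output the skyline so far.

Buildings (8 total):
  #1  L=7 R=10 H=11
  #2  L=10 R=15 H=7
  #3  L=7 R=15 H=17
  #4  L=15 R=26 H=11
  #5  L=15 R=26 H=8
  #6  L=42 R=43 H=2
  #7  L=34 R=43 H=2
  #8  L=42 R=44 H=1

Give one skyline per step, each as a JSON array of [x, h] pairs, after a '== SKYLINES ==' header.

== SKYLINES ==
[[7,11],[10,0]]
[[7,11],[10,7],[15,0]]
[[7,17],[15,0]]
[[7,17],[15,11],[26,0]]
[[7,17],[15,11],[26,0]]
[[7,17],[15,11],[26,0],[42,2],[43,0]]
[[7,17],[15,11],[26,0],[34,2],[43,0]]
[[7,17],[15,11],[26,0],[34,2],[43,1],[44,0]]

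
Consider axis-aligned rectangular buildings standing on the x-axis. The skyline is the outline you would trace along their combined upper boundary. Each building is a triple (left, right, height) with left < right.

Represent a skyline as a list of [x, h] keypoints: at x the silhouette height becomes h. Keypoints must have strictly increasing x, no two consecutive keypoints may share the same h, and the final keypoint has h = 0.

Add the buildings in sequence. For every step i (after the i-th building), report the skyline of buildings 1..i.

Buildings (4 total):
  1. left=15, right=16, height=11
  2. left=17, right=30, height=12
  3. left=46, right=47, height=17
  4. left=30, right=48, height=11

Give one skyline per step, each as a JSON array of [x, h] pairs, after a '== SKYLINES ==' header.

== SKYLINES ==
[[15,11],[16,0]]
[[15,11],[16,0],[17,12],[30,0]]
[[15,11],[16,0],[17,12],[30,0],[46,17],[47,0]]
[[15,11],[16,0],[17,12],[30,11],[46,17],[47,11],[48,0]]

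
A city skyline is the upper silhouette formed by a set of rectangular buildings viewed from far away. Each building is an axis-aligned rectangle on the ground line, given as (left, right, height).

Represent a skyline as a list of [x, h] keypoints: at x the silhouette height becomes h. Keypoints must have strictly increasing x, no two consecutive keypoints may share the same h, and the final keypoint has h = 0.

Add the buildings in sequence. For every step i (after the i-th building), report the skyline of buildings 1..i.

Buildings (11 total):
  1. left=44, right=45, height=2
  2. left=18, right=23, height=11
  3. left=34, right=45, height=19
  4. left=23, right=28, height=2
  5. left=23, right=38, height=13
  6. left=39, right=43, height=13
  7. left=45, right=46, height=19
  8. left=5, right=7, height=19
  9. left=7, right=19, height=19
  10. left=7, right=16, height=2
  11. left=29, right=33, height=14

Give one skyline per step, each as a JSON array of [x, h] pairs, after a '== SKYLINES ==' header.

== SKYLINES ==
[[44,2],[45,0]]
[[18,11],[23,0],[44,2],[45,0]]
[[18,11],[23,0],[34,19],[45,0]]
[[18,11],[23,2],[28,0],[34,19],[45,0]]
[[18,11],[23,13],[34,19],[45,0]]
[[18,11],[23,13],[34,19],[45,0]]
[[18,11],[23,13],[34,19],[46,0]]
[[5,19],[7,0],[18,11],[23,13],[34,19],[46,0]]
[[5,19],[19,11],[23,13],[34,19],[46,0]]
[[5,19],[19,11],[23,13],[34,19],[46,0]]
[[5,19],[19,11],[23,13],[29,14],[33,13],[34,19],[46,0]]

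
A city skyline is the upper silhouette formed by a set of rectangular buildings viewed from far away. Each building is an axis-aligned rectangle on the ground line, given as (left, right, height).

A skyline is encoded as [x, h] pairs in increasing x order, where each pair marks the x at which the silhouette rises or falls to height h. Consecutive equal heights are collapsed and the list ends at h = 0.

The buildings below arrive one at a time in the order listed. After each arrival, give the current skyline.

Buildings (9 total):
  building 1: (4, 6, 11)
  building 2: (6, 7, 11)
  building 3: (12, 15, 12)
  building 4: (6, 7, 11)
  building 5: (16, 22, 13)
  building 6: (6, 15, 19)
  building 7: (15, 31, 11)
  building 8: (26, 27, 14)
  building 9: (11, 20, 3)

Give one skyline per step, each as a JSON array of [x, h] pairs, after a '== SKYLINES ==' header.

== SKYLINES ==
[[4,11],[6,0]]
[[4,11],[7,0]]
[[4,11],[7,0],[12,12],[15,0]]
[[4,11],[7,0],[12,12],[15,0]]
[[4,11],[7,0],[12,12],[15,0],[16,13],[22,0]]
[[4,11],[6,19],[15,0],[16,13],[22,0]]
[[4,11],[6,19],[15,11],[16,13],[22,11],[31,0]]
[[4,11],[6,19],[15,11],[16,13],[22,11],[26,14],[27,11],[31,0]]
[[4,11],[6,19],[15,11],[16,13],[22,11],[26,14],[27,11],[31,0]]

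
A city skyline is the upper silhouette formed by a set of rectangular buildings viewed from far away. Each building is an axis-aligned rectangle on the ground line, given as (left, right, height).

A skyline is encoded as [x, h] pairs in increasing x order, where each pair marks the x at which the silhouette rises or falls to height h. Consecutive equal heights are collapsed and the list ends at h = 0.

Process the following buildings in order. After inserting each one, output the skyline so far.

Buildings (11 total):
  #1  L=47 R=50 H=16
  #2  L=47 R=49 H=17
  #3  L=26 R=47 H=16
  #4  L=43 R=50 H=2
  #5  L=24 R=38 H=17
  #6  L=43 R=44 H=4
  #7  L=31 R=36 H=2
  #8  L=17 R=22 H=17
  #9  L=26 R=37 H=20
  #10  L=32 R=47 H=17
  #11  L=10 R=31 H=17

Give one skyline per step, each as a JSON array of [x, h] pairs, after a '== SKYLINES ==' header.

== SKYLINES ==
[[47,16],[50,0]]
[[47,17],[49,16],[50,0]]
[[26,16],[47,17],[49,16],[50,0]]
[[26,16],[47,17],[49,16],[50,0]]
[[24,17],[38,16],[47,17],[49,16],[50,0]]
[[24,17],[38,16],[47,17],[49,16],[50,0]]
[[24,17],[38,16],[47,17],[49,16],[50,0]]
[[17,17],[22,0],[24,17],[38,16],[47,17],[49,16],[50,0]]
[[17,17],[22,0],[24,17],[26,20],[37,17],[38,16],[47,17],[49,16],[50,0]]
[[17,17],[22,0],[24,17],[26,20],[37,17],[49,16],[50,0]]
[[10,17],[26,20],[37,17],[49,16],[50,0]]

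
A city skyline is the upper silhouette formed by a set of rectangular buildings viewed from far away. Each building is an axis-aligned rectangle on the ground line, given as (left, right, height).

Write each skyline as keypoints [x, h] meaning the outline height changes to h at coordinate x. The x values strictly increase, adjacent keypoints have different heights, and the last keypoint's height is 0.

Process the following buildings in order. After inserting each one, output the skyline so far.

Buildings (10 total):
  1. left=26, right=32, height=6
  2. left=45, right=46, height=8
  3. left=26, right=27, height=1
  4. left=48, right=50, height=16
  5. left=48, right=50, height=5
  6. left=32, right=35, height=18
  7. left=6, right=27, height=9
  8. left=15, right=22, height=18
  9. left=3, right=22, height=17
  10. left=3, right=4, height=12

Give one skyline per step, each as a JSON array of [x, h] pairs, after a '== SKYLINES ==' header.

== SKYLINES ==
[[26,6],[32,0]]
[[26,6],[32,0],[45,8],[46,0]]
[[26,6],[32,0],[45,8],[46,0]]
[[26,6],[32,0],[45,8],[46,0],[48,16],[50,0]]
[[26,6],[32,0],[45,8],[46,0],[48,16],[50,0]]
[[26,6],[32,18],[35,0],[45,8],[46,0],[48,16],[50,0]]
[[6,9],[27,6],[32,18],[35,0],[45,8],[46,0],[48,16],[50,0]]
[[6,9],[15,18],[22,9],[27,6],[32,18],[35,0],[45,8],[46,0],[48,16],[50,0]]
[[3,17],[15,18],[22,9],[27,6],[32,18],[35,0],[45,8],[46,0],[48,16],[50,0]]
[[3,17],[15,18],[22,9],[27,6],[32,18],[35,0],[45,8],[46,0],[48,16],[50,0]]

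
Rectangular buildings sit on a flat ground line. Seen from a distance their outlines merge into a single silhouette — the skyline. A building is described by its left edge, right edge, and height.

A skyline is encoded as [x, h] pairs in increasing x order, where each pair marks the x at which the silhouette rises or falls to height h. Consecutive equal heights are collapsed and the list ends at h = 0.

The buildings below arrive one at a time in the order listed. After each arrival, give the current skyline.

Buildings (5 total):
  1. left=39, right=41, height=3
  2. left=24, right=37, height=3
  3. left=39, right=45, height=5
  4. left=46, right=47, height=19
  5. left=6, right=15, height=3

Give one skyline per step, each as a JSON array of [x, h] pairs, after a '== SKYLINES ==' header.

== SKYLINES ==
[[39,3],[41,0]]
[[24,3],[37,0],[39,3],[41,0]]
[[24,3],[37,0],[39,5],[45,0]]
[[24,3],[37,0],[39,5],[45,0],[46,19],[47,0]]
[[6,3],[15,0],[24,3],[37,0],[39,5],[45,0],[46,19],[47,0]]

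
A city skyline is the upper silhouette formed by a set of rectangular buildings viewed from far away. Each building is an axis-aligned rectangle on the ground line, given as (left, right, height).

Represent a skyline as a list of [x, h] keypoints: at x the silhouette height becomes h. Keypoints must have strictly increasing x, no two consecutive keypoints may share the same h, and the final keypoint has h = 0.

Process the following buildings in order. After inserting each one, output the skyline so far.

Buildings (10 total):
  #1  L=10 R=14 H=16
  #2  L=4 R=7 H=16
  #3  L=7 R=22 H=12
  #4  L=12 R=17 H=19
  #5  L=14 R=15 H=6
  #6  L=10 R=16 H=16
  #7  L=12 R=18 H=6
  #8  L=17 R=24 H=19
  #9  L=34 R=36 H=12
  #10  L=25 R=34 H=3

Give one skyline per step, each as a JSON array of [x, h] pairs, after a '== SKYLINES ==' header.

== SKYLINES ==
[[10,16],[14,0]]
[[4,16],[7,0],[10,16],[14,0]]
[[4,16],[7,12],[10,16],[14,12],[22,0]]
[[4,16],[7,12],[10,16],[12,19],[17,12],[22,0]]
[[4,16],[7,12],[10,16],[12,19],[17,12],[22,0]]
[[4,16],[7,12],[10,16],[12,19],[17,12],[22,0]]
[[4,16],[7,12],[10,16],[12,19],[17,12],[22,0]]
[[4,16],[7,12],[10,16],[12,19],[24,0]]
[[4,16],[7,12],[10,16],[12,19],[24,0],[34,12],[36,0]]
[[4,16],[7,12],[10,16],[12,19],[24,0],[25,3],[34,12],[36,0]]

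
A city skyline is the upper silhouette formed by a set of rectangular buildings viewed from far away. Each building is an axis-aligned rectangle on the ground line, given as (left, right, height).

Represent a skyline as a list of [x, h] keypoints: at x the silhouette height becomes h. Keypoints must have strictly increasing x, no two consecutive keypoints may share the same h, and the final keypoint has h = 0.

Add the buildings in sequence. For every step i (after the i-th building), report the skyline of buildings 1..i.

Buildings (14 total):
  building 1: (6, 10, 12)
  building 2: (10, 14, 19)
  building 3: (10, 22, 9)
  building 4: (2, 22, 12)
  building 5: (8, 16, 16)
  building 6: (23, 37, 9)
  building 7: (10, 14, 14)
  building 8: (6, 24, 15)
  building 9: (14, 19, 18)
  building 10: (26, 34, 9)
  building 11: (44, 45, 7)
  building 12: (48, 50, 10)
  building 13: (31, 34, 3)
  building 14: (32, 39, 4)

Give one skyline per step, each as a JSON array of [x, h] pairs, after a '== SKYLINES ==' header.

== SKYLINES ==
[[6,12],[10,0]]
[[6,12],[10,19],[14,0]]
[[6,12],[10,19],[14,9],[22,0]]
[[2,12],[10,19],[14,12],[22,0]]
[[2,12],[8,16],[10,19],[14,16],[16,12],[22,0]]
[[2,12],[8,16],[10,19],[14,16],[16,12],[22,0],[23,9],[37,0]]
[[2,12],[8,16],[10,19],[14,16],[16,12],[22,0],[23,9],[37,0]]
[[2,12],[6,15],[8,16],[10,19],[14,16],[16,15],[24,9],[37,0]]
[[2,12],[6,15],[8,16],[10,19],[14,18],[19,15],[24,9],[37,0]]
[[2,12],[6,15],[8,16],[10,19],[14,18],[19,15],[24,9],[37,0]]
[[2,12],[6,15],[8,16],[10,19],[14,18],[19,15],[24,9],[37,0],[44,7],[45,0]]
[[2,12],[6,15],[8,16],[10,19],[14,18],[19,15],[24,9],[37,0],[44,7],[45,0],[48,10],[50,0]]
[[2,12],[6,15],[8,16],[10,19],[14,18],[19,15],[24,9],[37,0],[44,7],[45,0],[48,10],[50,0]]
[[2,12],[6,15],[8,16],[10,19],[14,18],[19,15],[24,9],[37,4],[39,0],[44,7],[45,0],[48,10],[50,0]]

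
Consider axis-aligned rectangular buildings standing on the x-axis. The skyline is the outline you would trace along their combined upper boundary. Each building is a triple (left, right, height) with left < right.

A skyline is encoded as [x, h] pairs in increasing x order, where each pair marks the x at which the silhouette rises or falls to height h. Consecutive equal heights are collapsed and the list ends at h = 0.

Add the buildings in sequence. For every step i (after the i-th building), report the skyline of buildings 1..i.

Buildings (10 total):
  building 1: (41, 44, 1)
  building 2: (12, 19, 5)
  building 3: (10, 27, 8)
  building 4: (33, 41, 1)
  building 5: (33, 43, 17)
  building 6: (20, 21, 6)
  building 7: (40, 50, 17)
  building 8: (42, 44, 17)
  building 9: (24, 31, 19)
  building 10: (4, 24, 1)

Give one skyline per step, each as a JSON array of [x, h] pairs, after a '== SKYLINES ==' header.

== SKYLINES ==
[[41,1],[44,0]]
[[12,5],[19,0],[41,1],[44,0]]
[[10,8],[27,0],[41,1],[44,0]]
[[10,8],[27,0],[33,1],[44,0]]
[[10,8],[27,0],[33,17],[43,1],[44,0]]
[[10,8],[27,0],[33,17],[43,1],[44,0]]
[[10,8],[27,0],[33,17],[50,0]]
[[10,8],[27,0],[33,17],[50,0]]
[[10,8],[24,19],[31,0],[33,17],[50,0]]
[[4,1],[10,8],[24,19],[31,0],[33,17],[50,0]]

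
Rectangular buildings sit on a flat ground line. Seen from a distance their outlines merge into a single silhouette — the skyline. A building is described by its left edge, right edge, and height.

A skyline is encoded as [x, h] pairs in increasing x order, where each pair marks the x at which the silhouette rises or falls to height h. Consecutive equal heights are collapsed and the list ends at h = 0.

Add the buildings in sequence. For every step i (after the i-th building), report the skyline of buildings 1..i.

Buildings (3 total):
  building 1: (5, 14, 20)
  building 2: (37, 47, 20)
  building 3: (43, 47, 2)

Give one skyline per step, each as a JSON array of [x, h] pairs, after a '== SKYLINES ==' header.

== SKYLINES ==
[[5,20],[14,0]]
[[5,20],[14,0],[37,20],[47,0]]
[[5,20],[14,0],[37,20],[47,0]]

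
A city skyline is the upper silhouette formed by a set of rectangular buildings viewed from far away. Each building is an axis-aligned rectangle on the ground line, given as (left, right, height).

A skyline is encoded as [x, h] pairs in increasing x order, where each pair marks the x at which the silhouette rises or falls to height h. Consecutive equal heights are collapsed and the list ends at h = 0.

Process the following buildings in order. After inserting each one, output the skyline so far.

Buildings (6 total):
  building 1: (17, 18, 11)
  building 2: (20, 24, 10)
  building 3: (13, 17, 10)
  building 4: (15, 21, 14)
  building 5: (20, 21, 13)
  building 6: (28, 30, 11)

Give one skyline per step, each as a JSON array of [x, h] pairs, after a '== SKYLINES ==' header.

== SKYLINES ==
[[17,11],[18,0]]
[[17,11],[18,0],[20,10],[24,0]]
[[13,10],[17,11],[18,0],[20,10],[24,0]]
[[13,10],[15,14],[21,10],[24,0]]
[[13,10],[15,14],[21,10],[24,0]]
[[13,10],[15,14],[21,10],[24,0],[28,11],[30,0]]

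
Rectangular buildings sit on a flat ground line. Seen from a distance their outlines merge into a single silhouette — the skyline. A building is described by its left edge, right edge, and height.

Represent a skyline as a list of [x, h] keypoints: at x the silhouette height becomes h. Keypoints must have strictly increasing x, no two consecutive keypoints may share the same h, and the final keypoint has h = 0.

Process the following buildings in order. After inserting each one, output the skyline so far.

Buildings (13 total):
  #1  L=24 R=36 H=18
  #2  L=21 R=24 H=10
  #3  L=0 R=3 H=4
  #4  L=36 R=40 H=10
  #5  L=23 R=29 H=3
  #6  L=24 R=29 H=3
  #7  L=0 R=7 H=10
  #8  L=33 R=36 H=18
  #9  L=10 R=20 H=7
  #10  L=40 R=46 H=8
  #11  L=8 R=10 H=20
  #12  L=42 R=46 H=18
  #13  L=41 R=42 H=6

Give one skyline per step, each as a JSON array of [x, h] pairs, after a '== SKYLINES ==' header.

== SKYLINES ==
[[24,18],[36,0]]
[[21,10],[24,18],[36,0]]
[[0,4],[3,0],[21,10],[24,18],[36,0]]
[[0,4],[3,0],[21,10],[24,18],[36,10],[40,0]]
[[0,4],[3,0],[21,10],[24,18],[36,10],[40,0]]
[[0,4],[3,0],[21,10],[24,18],[36,10],[40,0]]
[[0,10],[7,0],[21,10],[24,18],[36,10],[40,0]]
[[0,10],[7,0],[21,10],[24,18],[36,10],[40,0]]
[[0,10],[7,0],[10,7],[20,0],[21,10],[24,18],[36,10],[40,0]]
[[0,10],[7,0],[10,7],[20,0],[21,10],[24,18],[36,10],[40,8],[46,0]]
[[0,10],[7,0],[8,20],[10,7],[20,0],[21,10],[24,18],[36,10],[40,8],[46,0]]
[[0,10],[7,0],[8,20],[10,7],[20,0],[21,10],[24,18],[36,10],[40,8],[42,18],[46,0]]
[[0,10],[7,0],[8,20],[10,7],[20,0],[21,10],[24,18],[36,10],[40,8],[42,18],[46,0]]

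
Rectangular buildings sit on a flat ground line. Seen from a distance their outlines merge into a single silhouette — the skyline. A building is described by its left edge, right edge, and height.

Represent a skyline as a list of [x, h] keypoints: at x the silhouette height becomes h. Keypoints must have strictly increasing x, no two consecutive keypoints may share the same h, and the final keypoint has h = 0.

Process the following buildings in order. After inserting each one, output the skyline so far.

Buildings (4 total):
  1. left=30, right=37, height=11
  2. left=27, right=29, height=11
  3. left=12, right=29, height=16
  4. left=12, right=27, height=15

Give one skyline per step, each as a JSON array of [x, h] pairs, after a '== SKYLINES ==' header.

== SKYLINES ==
[[30,11],[37,0]]
[[27,11],[29,0],[30,11],[37,0]]
[[12,16],[29,0],[30,11],[37,0]]
[[12,16],[29,0],[30,11],[37,0]]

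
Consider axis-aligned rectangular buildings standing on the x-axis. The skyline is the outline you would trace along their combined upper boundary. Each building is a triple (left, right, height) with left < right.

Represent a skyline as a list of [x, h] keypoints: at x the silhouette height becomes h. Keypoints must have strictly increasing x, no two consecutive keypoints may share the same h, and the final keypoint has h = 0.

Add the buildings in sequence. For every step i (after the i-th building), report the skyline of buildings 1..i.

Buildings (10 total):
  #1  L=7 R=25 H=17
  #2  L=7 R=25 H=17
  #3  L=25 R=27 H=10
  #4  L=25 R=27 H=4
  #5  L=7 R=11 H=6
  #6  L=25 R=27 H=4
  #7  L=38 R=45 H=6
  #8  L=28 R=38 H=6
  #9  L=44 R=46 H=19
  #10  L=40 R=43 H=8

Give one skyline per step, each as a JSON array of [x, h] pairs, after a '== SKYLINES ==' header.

== SKYLINES ==
[[7,17],[25,0]]
[[7,17],[25,0]]
[[7,17],[25,10],[27,0]]
[[7,17],[25,10],[27,0]]
[[7,17],[25,10],[27,0]]
[[7,17],[25,10],[27,0]]
[[7,17],[25,10],[27,0],[38,6],[45,0]]
[[7,17],[25,10],[27,0],[28,6],[45,0]]
[[7,17],[25,10],[27,0],[28,6],[44,19],[46,0]]
[[7,17],[25,10],[27,0],[28,6],[40,8],[43,6],[44,19],[46,0]]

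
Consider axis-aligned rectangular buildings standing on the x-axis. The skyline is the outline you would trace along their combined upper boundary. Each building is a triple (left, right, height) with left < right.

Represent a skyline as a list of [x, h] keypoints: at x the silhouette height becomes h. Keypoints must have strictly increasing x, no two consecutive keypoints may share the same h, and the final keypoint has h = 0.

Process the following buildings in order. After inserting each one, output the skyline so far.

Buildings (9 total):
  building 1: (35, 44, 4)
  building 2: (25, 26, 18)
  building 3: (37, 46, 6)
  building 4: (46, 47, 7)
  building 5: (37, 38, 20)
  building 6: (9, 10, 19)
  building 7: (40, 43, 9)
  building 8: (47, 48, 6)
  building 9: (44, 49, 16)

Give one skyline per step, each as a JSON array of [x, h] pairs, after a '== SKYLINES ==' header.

== SKYLINES ==
[[35,4],[44,0]]
[[25,18],[26,0],[35,4],[44,0]]
[[25,18],[26,0],[35,4],[37,6],[46,0]]
[[25,18],[26,0],[35,4],[37,6],[46,7],[47,0]]
[[25,18],[26,0],[35,4],[37,20],[38,6],[46,7],[47,0]]
[[9,19],[10,0],[25,18],[26,0],[35,4],[37,20],[38,6],[46,7],[47,0]]
[[9,19],[10,0],[25,18],[26,0],[35,4],[37,20],[38,6],[40,9],[43,6],[46,7],[47,0]]
[[9,19],[10,0],[25,18],[26,0],[35,4],[37,20],[38,6],[40,9],[43,6],[46,7],[47,6],[48,0]]
[[9,19],[10,0],[25,18],[26,0],[35,4],[37,20],[38,6],[40,9],[43,6],[44,16],[49,0]]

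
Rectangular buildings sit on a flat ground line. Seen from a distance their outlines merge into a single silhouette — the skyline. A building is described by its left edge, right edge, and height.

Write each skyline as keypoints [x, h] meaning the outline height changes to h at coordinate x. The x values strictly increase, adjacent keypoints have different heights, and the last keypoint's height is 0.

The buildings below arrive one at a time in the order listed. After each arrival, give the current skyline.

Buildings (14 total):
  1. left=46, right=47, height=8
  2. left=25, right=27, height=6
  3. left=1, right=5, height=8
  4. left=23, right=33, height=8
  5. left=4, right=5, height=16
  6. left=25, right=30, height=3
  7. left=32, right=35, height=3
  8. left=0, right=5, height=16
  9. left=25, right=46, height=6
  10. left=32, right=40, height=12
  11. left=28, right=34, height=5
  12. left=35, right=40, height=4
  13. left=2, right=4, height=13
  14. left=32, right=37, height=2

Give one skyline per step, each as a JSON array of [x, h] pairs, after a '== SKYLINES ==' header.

== SKYLINES ==
[[46,8],[47,0]]
[[25,6],[27,0],[46,8],[47,0]]
[[1,8],[5,0],[25,6],[27,0],[46,8],[47,0]]
[[1,8],[5,0],[23,8],[33,0],[46,8],[47,0]]
[[1,8],[4,16],[5,0],[23,8],[33,0],[46,8],[47,0]]
[[1,8],[4,16],[5,0],[23,8],[33,0],[46,8],[47,0]]
[[1,8],[4,16],[5,0],[23,8],[33,3],[35,0],[46,8],[47,0]]
[[0,16],[5,0],[23,8],[33,3],[35,0],[46,8],[47,0]]
[[0,16],[5,0],[23,8],[33,6],[46,8],[47,0]]
[[0,16],[5,0],[23,8],[32,12],[40,6],[46,8],[47,0]]
[[0,16],[5,0],[23,8],[32,12],[40,6],[46,8],[47,0]]
[[0,16],[5,0],[23,8],[32,12],[40,6],[46,8],[47,0]]
[[0,16],[5,0],[23,8],[32,12],[40,6],[46,8],[47,0]]
[[0,16],[5,0],[23,8],[32,12],[40,6],[46,8],[47,0]]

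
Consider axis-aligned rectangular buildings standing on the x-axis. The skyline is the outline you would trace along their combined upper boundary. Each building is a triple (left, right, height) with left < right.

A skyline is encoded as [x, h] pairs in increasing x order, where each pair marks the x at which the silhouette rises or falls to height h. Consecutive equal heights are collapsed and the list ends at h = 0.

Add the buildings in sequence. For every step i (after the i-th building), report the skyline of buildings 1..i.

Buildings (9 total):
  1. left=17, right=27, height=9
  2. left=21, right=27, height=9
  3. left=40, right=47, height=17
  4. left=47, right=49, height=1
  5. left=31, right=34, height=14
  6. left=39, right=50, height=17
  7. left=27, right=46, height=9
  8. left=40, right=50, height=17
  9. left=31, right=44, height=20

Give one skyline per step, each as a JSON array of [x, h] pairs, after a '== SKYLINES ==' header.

== SKYLINES ==
[[17,9],[27,0]]
[[17,9],[27,0]]
[[17,9],[27,0],[40,17],[47,0]]
[[17,9],[27,0],[40,17],[47,1],[49,0]]
[[17,9],[27,0],[31,14],[34,0],[40,17],[47,1],[49,0]]
[[17,9],[27,0],[31,14],[34,0],[39,17],[50,0]]
[[17,9],[31,14],[34,9],[39,17],[50,0]]
[[17,9],[31,14],[34,9],[39,17],[50,0]]
[[17,9],[31,20],[44,17],[50,0]]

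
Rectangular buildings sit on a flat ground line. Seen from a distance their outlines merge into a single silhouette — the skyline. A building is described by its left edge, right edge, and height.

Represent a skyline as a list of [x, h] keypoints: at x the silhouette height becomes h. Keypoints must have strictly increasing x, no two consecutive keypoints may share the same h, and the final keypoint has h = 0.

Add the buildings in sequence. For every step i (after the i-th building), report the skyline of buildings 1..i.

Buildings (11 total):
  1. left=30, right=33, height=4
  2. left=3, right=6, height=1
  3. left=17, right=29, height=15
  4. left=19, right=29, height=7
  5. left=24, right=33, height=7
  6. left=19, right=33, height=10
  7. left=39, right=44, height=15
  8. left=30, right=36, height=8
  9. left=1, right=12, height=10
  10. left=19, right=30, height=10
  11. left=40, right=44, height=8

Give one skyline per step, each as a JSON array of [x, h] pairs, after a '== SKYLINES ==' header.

== SKYLINES ==
[[30,4],[33,0]]
[[3,1],[6,0],[30,4],[33,0]]
[[3,1],[6,0],[17,15],[29,0],[30,4],[33,0]]
[[3,1],[6,0],[17,15],[29,0],[30,4],[33,0]]
[[3,1],[6,0],[17,15],[29,7],[33,0]]
[[3,1],[6,0],[17,15],[29,10],[33,0]]
[[3,1],[6,0],[17,15],[29,10],[33,0],[39,15],[44,0]]
[[3,1],[6,0],[17,15],[29,10],[33,8],[36,0],[39,15],[44,0]]
[[1,10],[12,0],[17,15],[29,10],[33,8],[36,0],[39,15],[44,0]]
[[1,10],[12,0],[17,15],[29,10],[33,8],[36,0],[39,15],[44,0]]
[[1,10],[12,0],[17,15],[29,10],[33,8],[36,0],[39,15],[44,0]]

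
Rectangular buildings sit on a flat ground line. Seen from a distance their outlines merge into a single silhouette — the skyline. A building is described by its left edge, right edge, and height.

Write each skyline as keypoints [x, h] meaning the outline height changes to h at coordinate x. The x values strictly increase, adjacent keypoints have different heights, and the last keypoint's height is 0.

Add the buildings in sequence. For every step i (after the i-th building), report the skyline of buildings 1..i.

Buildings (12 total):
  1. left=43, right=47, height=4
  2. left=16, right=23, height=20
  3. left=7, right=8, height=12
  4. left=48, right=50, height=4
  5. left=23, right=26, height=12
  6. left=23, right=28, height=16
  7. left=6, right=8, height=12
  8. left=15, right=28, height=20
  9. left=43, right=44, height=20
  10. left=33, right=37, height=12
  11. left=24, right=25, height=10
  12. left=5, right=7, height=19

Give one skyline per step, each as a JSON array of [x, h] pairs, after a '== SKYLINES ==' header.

== SKYLINES ==
[[43,4],[47,0]]
[[16,20],[23,0],[43,4],[47,0]]
[[7,12],[8,0],[16,20],[23,0],[43,4],[47,0]]
[[7,12],[8,0],[16,20],[23,0],[43,4],[47,0],[48,4],[50,0]]
[[7,12],[8,0],[16,20],[23,12],[26,0],[43,4],[47,0],[48,4],[50,0]]
[[7,12],[8,0],[16,20],[23,16],[28,0],[43,4],[47,0],[48,4],[50,0]]
[[6,12],[8,0],[16,20],[23,16],[28,0],[43,4],[47,0],[48,4],[50,0]]
[[6,12],[8,0],[15,20],[28,0],[43,4],[47,0],[48,4],[50,0]]
[[6,12],[8,0],[15,20],[28,0],[43,20],[44,4],[47,0],[48,4],[50,0]]
[[6,12],[8,0],[15,20],[28,0],[33,12],[37,0],[43,20],[44,4],[47,0],[48,4],[50,0]]
[[6,12],[8,0],[15,20],[28,0],[33,12],[37,0],[43,20],[44,4],[47,0],[48,4],[50,0]]
[[5,19],[7,12],[8,0],[15,20],[28,0],[33,12],[37,0],[43,20],[44,4],[47,0],[48,4],[50,0]]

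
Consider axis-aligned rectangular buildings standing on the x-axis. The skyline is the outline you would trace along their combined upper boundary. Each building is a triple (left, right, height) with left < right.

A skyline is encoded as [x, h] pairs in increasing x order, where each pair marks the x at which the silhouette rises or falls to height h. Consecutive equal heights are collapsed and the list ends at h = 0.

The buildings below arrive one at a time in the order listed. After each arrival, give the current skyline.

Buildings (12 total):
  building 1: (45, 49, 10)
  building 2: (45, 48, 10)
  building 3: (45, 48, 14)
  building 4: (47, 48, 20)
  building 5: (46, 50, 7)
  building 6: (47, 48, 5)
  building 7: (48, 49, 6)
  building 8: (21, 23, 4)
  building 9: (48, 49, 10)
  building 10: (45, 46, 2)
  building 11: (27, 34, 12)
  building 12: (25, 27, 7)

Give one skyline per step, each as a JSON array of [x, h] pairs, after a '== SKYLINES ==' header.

== SKYLINES ==
[[45,10],[49,0]]
[[45,10],[49,0]]
[[45,14],[48,10],[49,0]]
[[45,14],[47,20],[48,10],[49,0]]
[[45,14],[47,20],[48,10],[49,7],[50,0]]
[[45,14],[47,20],[48,10],[49,7],[50,0]]
[[45,14],[47,20],[48,10],[49,7],[50,0]]
[[21,4],[23,0],[45,14],[47,20],[48,10],[49,7],[50,0]]
[[21,4],[23,0],[45,14],[47,20],[48,10],[49,7],[50,0]]
[[21,4],[23,0],[45,14],[47,20],[48,10],[49,7],[50,0]]
[[21,4],[23,0],[27,12],[34,0],[45,14],[47,20],[48,10],[49,7],[50,0]]
[[21,4],[23,0],[25,7],[27,12],[34,0],[45,14],[47,20],[48,10],[49,7],[50,0]]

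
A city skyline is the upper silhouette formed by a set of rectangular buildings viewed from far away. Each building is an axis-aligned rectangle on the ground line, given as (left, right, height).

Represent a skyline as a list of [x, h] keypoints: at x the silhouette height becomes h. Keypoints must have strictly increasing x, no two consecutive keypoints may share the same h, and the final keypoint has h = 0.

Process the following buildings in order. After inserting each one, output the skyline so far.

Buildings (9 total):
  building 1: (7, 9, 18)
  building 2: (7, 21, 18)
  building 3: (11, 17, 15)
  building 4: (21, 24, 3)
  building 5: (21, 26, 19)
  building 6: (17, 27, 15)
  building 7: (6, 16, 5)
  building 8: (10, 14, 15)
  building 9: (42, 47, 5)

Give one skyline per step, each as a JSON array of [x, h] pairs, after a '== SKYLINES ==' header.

== SKYLINES ==
[[7,18],[9,0]]
[[7,18],[21,0]]
[[7,18],[21,0]]
[[7,18],[21,3],[24,0]]
[[7,18],[21,19],[26,0]]
[[7,18],[21,19],[26,15],[27,0]]
[[6,5],[7,18],[21,19],[26,15],[27,0]]
[[6,5],[7,18],[21,19],[26,15],[27,0]]
[[6,5],[7,18],[21,19],[26,15],[27,0],[42,5],[47,0]]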